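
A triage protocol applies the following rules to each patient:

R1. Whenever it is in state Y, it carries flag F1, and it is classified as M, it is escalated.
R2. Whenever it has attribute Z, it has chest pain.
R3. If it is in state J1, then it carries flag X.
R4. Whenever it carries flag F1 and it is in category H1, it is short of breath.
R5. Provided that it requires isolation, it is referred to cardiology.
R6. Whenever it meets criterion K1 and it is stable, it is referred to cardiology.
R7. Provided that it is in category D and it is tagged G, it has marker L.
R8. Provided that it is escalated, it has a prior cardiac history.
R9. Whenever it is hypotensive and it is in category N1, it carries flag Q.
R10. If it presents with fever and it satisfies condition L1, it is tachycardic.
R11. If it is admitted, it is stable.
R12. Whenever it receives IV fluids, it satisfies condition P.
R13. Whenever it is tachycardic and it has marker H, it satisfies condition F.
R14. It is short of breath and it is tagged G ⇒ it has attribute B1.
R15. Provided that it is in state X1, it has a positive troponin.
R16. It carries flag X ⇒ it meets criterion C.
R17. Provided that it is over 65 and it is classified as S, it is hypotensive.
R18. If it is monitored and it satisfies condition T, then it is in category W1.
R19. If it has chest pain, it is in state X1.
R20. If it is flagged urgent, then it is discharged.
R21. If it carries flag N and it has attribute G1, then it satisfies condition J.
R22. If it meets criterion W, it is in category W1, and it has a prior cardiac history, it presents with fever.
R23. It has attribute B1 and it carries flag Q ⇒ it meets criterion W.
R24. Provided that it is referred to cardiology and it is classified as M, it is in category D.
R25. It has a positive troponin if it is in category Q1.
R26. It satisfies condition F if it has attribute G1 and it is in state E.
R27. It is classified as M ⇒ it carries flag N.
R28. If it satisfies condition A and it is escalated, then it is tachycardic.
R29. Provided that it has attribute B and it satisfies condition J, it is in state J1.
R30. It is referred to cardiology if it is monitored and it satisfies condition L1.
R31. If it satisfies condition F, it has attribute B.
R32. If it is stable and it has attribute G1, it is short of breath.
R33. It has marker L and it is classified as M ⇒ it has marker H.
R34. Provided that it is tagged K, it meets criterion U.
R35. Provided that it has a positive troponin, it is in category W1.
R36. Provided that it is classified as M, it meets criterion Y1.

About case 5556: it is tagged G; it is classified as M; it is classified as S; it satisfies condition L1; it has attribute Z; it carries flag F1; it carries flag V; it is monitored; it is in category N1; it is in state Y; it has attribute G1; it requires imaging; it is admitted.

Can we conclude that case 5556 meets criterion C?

Forward chaining from the given facts derives: is escalated, has chest pain, has a prior cardiac history, is stable, is in state X1, carries flag N, is referred to cardiology, is short of breath, meets criterion Y1, has attribute B1, has a positive troponin, satisfies condition J, is in category D, is in category W1, has marker L, has marker H.
The only rule concluding "it meets criterion C" is R16, which needs "it carries flag X"; that is never established.

No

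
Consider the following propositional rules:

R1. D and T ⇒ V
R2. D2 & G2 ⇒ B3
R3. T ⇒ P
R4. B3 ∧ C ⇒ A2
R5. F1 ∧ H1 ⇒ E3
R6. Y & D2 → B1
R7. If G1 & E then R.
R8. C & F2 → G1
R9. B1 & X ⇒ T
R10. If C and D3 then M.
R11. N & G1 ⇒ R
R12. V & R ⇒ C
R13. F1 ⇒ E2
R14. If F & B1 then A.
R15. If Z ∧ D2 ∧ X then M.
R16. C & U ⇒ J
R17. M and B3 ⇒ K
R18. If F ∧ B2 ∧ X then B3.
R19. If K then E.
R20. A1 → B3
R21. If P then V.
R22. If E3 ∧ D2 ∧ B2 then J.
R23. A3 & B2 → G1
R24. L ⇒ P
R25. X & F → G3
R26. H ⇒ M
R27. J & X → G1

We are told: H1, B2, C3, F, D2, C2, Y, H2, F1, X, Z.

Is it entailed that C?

E3  (by R5: F1, H1)
B1  (by R6: Y, D2)
T  (by R9: B1, X)
M  (by R15: Z, D2, X)
B3  (by R18: F, B2, X)
J  (by R22: E3, D2, B2)
G1  (by R27: J, X)
P  (by R3: T)
K  (by R17: M, B3)
E  (by R19: K)
V  (by R21: P)
R  (by R7: G1, E)
C  (by R12: V, R)

Yes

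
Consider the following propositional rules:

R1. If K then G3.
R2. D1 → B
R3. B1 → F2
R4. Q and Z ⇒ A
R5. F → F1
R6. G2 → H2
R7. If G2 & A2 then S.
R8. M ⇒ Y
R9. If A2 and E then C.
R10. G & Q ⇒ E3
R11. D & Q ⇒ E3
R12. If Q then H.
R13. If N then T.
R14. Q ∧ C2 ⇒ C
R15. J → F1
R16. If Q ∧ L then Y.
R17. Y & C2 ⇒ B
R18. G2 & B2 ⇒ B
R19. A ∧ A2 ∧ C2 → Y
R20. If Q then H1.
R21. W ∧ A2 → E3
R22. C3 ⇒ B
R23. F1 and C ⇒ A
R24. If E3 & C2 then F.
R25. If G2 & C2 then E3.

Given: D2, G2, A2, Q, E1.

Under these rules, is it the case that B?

Forward chaining from the given facts derives: H2, S, H, H1.
Rules concluding B: R2 needs D1; R17 needs Y; R18 needs B2; R22 needs C3 — none of these are established.

No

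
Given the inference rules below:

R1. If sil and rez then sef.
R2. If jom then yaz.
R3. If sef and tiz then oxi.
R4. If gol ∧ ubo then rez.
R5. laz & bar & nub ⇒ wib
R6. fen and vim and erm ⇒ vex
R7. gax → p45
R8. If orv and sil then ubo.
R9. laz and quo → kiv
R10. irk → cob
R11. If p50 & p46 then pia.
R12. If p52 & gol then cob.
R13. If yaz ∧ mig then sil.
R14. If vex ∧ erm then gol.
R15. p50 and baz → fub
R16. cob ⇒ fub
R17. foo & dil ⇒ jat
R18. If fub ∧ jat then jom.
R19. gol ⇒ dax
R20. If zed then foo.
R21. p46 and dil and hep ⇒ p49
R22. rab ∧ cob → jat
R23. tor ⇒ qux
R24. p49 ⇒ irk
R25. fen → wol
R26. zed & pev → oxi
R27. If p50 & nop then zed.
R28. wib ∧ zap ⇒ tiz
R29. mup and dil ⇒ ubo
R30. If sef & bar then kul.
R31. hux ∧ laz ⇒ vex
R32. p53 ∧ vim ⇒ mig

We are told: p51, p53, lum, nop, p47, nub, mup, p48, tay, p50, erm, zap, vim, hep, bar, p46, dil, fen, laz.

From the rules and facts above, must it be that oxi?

Yes

wib  (by R5: laz, bar, nub)
vex  (by R6: fen, vim, erm)
gol  (by R14: vex, erm)
p49  (by R21: p46, dil, hep)
irk  (by R24: p49)
zed  (by R27: p50, nop)
tiz  (by R28: wib, zap)
ubo  (by R29: mup, dil)
mig  (by R32: p53, vim)
rez  (by R4: gol, ubo)
cob  (by R10: irk)
fub  (by R16: cob)
foo  (by R20: zed)
jat  (by R17: foo, dil)
jom  (by R18: fub, jat)
yaz  (by R2: jom)
sil  (by R13: yaz, mig)
sef  (by R1: sil, rez)
oxi  (by R3: sef, tiz)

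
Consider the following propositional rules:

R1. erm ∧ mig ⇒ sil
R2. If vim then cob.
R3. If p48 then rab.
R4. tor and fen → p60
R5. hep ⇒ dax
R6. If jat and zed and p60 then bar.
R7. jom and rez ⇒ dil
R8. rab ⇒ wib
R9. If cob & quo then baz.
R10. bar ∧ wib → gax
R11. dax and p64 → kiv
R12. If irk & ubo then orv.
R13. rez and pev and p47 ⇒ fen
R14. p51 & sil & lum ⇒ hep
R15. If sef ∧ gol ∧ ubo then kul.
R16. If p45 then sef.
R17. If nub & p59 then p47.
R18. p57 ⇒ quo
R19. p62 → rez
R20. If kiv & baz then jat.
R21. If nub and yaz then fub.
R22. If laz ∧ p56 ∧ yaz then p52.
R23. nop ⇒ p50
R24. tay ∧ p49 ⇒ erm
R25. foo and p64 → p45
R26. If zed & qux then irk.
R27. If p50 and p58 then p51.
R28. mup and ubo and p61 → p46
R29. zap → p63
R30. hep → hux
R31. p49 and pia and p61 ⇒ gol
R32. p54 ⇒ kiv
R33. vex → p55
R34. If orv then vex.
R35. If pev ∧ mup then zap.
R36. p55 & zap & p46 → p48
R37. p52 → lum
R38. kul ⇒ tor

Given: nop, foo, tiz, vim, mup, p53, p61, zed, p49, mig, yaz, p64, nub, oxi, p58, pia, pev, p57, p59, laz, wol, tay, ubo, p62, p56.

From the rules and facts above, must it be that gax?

Forward chaining from the given facts derives: cob, p47, quo, rez, fub, p52, p50, erm, p45, p51, p46, gol, zap, lum, sil, baz, fen, hep, sef, p63, hux, dax, kiv, kul, jat, tor, p60, bar.
The only rule concluding gax is R10, which needs wib; that is never established.

No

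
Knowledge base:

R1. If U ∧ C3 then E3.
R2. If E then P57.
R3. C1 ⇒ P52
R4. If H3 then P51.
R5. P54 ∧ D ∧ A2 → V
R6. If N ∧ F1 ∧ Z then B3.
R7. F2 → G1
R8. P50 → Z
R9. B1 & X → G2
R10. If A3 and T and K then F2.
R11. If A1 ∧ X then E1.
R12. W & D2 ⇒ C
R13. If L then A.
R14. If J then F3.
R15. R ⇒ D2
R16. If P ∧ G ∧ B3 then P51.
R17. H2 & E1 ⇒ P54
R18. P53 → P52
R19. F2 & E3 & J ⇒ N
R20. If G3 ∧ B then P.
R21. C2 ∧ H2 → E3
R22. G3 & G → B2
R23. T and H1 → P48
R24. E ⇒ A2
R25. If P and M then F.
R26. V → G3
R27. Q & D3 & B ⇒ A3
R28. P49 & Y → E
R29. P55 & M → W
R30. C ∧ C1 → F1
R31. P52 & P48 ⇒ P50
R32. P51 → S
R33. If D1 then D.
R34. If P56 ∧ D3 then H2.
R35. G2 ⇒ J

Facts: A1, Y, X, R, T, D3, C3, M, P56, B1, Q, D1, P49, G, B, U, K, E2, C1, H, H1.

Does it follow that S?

No

Forward chaining from the given facts derives: E3, P52, G2, E1, D2, P48, A3, E, P50, D, H2, J, P57, Z, F2, F3, P54, N, A2, V, G1, G3, P, B2, F.
The only rule concluding S is R32, which needs P51; that is never established.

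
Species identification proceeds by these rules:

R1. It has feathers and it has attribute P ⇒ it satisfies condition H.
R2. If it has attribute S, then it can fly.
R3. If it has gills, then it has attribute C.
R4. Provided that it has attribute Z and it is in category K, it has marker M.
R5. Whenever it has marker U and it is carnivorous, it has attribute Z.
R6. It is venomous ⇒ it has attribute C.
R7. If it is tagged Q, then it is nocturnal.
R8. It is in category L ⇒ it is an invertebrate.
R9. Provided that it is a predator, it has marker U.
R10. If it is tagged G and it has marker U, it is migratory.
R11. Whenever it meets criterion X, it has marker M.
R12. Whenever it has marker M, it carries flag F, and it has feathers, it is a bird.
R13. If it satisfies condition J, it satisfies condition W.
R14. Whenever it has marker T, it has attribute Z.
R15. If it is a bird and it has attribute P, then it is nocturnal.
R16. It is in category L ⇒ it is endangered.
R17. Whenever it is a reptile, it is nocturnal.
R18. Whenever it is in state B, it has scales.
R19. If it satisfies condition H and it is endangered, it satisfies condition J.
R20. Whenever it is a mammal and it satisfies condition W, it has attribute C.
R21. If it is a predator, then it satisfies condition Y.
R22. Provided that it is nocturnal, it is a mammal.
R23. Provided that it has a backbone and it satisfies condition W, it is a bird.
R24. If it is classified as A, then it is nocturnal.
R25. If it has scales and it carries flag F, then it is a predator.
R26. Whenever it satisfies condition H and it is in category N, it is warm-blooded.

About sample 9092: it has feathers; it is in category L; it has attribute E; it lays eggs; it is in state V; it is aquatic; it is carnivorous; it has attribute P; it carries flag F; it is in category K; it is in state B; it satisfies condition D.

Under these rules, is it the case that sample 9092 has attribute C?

Yes

By R1 (it has feathers, it has attribute P): it satisfies condition H.
By R16 (it is in category L): it is endangered.
By R18 (it is in state B): it has scales.
By R19 (it satisfies condition H, it is endangered): it satisfies condition J.
By R25 (it has scales, it carries flag F): it is a predator.
By R9 (it is a predator): it has marker U.
By R13 (it satisfies condition J): it satisfies condition W.
By R5 (it has marker U, it is carnivorous): it has attribute Z.
By R4 (it has attribute Z, it is in category K): it has marker M.
By R12 (it has marker M, it carries flag F, it has feathers): it is a bird.
By R15 (it is a bird, it has attribute P): it is nocturnal.
By R22 (it is nocturnal): it is a mammal.
By R20 (it is a mammal, it satisfies condition W): it has attribute C.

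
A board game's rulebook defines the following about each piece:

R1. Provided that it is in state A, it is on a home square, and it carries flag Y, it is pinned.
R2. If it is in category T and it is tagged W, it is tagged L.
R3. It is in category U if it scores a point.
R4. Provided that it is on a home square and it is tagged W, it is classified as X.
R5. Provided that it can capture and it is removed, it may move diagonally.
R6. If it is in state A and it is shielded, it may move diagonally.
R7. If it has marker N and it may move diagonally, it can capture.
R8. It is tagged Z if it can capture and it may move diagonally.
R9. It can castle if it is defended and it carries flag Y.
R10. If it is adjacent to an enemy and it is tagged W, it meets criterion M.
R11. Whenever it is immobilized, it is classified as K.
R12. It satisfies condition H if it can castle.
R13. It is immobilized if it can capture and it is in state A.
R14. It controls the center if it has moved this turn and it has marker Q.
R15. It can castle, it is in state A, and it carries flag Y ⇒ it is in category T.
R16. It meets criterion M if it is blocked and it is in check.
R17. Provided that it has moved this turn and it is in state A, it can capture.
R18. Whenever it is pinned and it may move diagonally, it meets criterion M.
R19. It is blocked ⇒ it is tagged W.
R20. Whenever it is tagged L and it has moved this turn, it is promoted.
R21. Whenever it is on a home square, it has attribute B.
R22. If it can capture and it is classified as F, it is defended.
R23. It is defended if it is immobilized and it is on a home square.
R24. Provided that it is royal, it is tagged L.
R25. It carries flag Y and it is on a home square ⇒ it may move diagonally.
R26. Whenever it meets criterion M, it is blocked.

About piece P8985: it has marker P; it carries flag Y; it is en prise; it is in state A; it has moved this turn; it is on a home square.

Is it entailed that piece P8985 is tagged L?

By R1 (it is in state A, it is on a home square, it carries flag Y): it is pinned.
By R17 (it has moved this turn, it is in state A): it can capture.
By R25 (it carries flag Y, it is on a home square): it may move diagonally.
By R13 (it can capture, it is in state A): it is immobilized.
By R18 (it is pinned, it may move diagonally): it meets criterion M.
By R23 (it is immobilized, it is on a home square): it is defended.
By R26 (it meets criterion M): it is blocked.
By R9 (it is defended, it carries flag Y): it can castle.
By R15 (it can castle, it is in state A, it carries flag Y): it is in category T.
By R19 (it is blocked): it is tagged W.
By R2 (it is in category T, it is tagged W): it is tagged L.

Yes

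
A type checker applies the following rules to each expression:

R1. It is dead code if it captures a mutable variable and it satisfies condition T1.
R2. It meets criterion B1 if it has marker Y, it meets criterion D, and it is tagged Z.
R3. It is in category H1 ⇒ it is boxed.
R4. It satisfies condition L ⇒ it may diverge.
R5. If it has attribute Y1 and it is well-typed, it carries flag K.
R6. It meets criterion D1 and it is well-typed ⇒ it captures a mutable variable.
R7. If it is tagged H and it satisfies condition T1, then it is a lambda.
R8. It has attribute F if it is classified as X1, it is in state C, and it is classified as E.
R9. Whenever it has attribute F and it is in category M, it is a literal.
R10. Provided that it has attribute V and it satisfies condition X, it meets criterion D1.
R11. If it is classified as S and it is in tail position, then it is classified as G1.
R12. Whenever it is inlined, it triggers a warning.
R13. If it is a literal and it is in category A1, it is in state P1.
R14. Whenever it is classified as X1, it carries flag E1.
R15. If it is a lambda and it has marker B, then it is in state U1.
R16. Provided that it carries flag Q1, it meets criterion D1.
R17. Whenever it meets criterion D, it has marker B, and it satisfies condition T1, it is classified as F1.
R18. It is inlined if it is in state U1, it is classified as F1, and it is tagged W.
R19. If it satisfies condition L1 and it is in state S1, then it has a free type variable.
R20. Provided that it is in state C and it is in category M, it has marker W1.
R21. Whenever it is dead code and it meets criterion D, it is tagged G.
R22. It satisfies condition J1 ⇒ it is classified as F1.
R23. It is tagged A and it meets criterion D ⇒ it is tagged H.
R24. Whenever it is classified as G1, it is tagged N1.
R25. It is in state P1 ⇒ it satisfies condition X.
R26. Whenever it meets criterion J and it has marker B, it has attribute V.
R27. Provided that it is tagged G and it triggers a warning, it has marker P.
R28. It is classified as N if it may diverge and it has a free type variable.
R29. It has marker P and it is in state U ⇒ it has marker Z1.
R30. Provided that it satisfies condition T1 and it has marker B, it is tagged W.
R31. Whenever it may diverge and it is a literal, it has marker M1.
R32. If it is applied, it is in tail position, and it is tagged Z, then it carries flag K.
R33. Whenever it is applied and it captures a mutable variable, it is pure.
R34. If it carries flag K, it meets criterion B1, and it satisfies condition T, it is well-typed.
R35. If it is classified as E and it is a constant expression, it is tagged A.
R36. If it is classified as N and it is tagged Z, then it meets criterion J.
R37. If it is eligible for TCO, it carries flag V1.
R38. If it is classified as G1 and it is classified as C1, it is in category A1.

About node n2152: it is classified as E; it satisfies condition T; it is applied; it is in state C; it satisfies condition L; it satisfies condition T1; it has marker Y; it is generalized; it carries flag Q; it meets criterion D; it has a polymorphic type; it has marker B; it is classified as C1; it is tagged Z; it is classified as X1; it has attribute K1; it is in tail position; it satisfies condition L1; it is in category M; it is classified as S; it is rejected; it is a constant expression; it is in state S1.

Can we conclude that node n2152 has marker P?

By R2 (it has marker Y, it meets criterion D, it is tagged Z): it meets criterion B1.
By R4 (it satisfies condition L): it may diverge.
By R8 (it is classified as X1, it is in state C, it is classified as E): it has attribute F.
By R9 (it has attribute F, it is in category M): it is a literal.
By R11 (it is classified as S, it is in tail position): it is classified as G1.
By R17 (it meets criterion D, it has marker B, it satisfies condition T1): it is classified as F1.
By R19 (it satisfies condition L1, it is in state S1): it has a free type variable.
By R28 (it may diverge, it has a free type variable): it is classified as N.
By R30 (it satisfies condition T1, it has marker B): it is tagged W.
By R32 (it is applied, it is in tail position, it is tagged Z): it carries flag K.
By R34 (it carries flag K, it meets criterion B1, it satisfies condition T): it is well-typed.
By R35 (it is classified as E, it is a constant expression): it is tagged A.
By R36 (it is classified as N, it is tagged Z): it meets criterion J.
By R38 (it is classified as G1, it is classified as C1): it is in category A1.
By R13 (it is a literal, it is in category A1): it is in state P1.
By R23 (it is tagged A, it meets criterion D): it is tagged H.
By R25 (it is in state P1): it satisfies condition X.
By R26 (it meets criterion J, it has marker B): it has attribute V.
By R7 (it is tagged H, it satisfies condition T1): it is a lambda.
By R10 (it has attribute V, it satisfies condition X): it meets criterion D1.
By R15 (it is a lambda, it has marker B): it is in state U1.
By R18 (it is in state U1, it is classified as F1, it is tagged W): it is inlined.
By R6 (it meets criterion D1, it is well-typed): it captures a mutable variable.
By R12 (it is inlined): it triggers a warning.
By R1 (it captures a mutable variable, it satisfies condition T1): it is dead code.
By R21 (it is dead code, it meets criterion D): it is tagged G.
By R27 (it is tagged G, it triggers a warning): it has marker P.

Yes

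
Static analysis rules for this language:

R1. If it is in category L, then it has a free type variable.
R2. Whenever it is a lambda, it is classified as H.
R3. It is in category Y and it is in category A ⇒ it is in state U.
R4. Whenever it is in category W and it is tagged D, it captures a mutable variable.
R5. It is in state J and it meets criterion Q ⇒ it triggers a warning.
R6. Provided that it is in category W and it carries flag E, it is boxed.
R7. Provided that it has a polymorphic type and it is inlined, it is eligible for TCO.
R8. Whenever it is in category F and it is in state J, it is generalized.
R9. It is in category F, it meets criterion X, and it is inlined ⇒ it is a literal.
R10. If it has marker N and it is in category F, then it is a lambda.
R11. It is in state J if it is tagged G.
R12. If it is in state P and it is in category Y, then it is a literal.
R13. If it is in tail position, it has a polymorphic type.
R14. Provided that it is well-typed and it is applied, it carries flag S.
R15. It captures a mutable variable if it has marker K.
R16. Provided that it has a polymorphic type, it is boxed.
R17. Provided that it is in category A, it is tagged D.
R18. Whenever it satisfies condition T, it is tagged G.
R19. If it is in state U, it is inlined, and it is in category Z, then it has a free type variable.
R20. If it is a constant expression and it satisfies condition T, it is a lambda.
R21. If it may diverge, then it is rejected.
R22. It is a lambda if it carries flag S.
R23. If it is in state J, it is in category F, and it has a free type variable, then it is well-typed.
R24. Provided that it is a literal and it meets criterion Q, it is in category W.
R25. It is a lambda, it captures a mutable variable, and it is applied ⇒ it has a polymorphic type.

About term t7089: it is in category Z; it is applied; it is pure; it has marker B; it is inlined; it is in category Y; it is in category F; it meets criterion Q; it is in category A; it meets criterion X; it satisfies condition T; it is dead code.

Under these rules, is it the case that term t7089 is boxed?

By R3 (it is in category Y, it is in category A): it is in state U.
By R9 (it is in category F, it meets criterion X, it is inlined): it is a literal.
By R17 (it is in category A): it is tagged D.
By R18 (it satisfies condition T): it is tagged G.
By R19 (it is in state U, it is inlined, it is in category Z): it has a free type variable.
By R24 (it is a literal, it meets criterion Q): it is in category W.
By R4 (it is in category W, it is tagged D): it captures a mutable variable.
By R11 (it is tagged G): it is in state J.
By R23 (it is in state J, it is in category F, it has a free type variable): it is well-typed.
By R14 (it is well-typed, it is applied): it carries flag S.
By R22 (it carries flag S): it is a lambda.
By R25 (it is a lambda, it captures a mutable variable, it is applied): it has a polymorphic type.
By R16 (it has a polymorphic type): it is boxed.

Yes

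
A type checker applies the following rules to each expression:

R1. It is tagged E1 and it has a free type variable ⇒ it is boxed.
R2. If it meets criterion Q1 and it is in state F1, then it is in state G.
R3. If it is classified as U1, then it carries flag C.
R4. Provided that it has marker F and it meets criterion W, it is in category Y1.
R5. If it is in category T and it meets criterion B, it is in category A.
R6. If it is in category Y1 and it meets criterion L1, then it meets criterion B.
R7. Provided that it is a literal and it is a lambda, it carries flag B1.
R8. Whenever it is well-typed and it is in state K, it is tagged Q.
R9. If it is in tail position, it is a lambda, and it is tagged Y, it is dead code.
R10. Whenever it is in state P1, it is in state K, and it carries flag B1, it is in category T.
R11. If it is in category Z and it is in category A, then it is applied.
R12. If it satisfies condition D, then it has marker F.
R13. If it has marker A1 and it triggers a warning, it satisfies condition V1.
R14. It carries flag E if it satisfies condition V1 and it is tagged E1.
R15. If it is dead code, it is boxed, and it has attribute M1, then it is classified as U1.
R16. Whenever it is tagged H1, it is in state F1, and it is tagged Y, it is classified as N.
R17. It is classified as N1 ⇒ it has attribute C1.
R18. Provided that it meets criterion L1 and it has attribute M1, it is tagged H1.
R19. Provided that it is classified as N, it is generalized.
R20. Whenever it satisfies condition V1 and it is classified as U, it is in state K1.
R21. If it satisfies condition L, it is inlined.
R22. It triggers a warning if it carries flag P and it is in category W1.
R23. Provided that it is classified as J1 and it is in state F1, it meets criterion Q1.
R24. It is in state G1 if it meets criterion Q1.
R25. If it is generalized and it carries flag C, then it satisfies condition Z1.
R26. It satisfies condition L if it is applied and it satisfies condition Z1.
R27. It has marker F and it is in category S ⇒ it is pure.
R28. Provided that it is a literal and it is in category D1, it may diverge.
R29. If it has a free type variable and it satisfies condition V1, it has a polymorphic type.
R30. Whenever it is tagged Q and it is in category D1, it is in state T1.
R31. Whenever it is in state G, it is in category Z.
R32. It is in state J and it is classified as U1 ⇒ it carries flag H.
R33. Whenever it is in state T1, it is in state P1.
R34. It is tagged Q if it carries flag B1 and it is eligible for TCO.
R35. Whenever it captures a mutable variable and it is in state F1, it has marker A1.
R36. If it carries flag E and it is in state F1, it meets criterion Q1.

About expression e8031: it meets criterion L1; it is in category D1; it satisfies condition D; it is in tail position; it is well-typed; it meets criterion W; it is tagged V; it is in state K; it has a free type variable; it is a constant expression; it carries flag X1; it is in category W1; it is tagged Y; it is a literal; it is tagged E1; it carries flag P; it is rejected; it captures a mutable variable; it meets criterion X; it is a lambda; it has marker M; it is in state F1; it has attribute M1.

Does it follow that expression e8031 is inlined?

Yes

By R1 (it is tagged E1, it has a free type variable): it is boxed.
By R7 (it is a literal, it is a lambda): it carries flag B1.
By R8 (it is well-typed, it is in state K): it is tagged Q.
By R9 (it is in tail position, it is a lambda, it is tagged Y): it is dead code.
By R12 (it satisfies condition D): it has marker F.
By R15 (it is dead code, it is boxed, it has attribute M1): it is classified as U1.
By R18 (it meets criterion L1, it has attribute M1): it is tagged H1.
By R22 (it carries flag P, it is in category W1): it triggers a warning.
By R30 (it is tagged Q, it is in category D1): it is in state T1.
By R33 (it is in state T1): it is in state P1.
By R35 (it captures a mutable variable, it is in state F1): it has marker A1.
By R3 (it is classified as U1): it carries flag C.
By R4 (it has marker F, it meets criterion W): it is in category Y1.
By R6 (it is in category Y1, it meets criterion L1): it meets criterion B.
By R10 (it is in state P1, it is in state K, it carries flag B1): it is in category T.
By R13 (it has marker A1, it triggers a warning): it satisfies condition V1.
By R14 (it satisfies condition V1, it is tagged E1): it carries flag E.
By R16 (it is tagged H1, it is in state F1, it is tagged Y): it is classified as N.
By R19 (it is classified as N): it is generalized.
By R25 (it is generalized, it carries flag C): it satisfies condition Z1.
By R36 (it carries flag E, it is in state F1): it meets criterion Q1.
By R2 (it meets criterion Q1, it is in state F1): it is in state G.
By R5 (it is in category T, it meets criterion B): it is in category A.
By R31 (it is in state G): it is in category Z.
By R11 (it is in category Z, it is in category A): it is applied.
By R26 (it is applied, it satisfies condition Z1): it satisfies condition L.
By R21 (it satisfies condition L): it is inlined.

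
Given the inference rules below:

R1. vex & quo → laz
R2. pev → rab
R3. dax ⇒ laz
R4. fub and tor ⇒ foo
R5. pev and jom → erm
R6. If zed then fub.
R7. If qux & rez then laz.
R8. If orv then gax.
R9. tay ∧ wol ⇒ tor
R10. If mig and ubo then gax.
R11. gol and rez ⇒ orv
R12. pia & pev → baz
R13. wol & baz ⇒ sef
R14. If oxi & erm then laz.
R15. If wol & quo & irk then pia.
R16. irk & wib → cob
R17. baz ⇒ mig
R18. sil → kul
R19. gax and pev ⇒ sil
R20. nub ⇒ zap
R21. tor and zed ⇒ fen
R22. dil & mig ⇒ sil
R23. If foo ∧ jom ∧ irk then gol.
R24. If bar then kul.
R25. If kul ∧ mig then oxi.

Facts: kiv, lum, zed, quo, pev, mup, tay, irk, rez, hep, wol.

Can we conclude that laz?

Forward chaining from the given facts derives: rab, fub, tor, pia, fen, foo, baz, sef, mig.
Rules concluding laz: R1 needs vex; R3 needs dax; R7 needs qux; R14 needs oxi — none of these are established.

No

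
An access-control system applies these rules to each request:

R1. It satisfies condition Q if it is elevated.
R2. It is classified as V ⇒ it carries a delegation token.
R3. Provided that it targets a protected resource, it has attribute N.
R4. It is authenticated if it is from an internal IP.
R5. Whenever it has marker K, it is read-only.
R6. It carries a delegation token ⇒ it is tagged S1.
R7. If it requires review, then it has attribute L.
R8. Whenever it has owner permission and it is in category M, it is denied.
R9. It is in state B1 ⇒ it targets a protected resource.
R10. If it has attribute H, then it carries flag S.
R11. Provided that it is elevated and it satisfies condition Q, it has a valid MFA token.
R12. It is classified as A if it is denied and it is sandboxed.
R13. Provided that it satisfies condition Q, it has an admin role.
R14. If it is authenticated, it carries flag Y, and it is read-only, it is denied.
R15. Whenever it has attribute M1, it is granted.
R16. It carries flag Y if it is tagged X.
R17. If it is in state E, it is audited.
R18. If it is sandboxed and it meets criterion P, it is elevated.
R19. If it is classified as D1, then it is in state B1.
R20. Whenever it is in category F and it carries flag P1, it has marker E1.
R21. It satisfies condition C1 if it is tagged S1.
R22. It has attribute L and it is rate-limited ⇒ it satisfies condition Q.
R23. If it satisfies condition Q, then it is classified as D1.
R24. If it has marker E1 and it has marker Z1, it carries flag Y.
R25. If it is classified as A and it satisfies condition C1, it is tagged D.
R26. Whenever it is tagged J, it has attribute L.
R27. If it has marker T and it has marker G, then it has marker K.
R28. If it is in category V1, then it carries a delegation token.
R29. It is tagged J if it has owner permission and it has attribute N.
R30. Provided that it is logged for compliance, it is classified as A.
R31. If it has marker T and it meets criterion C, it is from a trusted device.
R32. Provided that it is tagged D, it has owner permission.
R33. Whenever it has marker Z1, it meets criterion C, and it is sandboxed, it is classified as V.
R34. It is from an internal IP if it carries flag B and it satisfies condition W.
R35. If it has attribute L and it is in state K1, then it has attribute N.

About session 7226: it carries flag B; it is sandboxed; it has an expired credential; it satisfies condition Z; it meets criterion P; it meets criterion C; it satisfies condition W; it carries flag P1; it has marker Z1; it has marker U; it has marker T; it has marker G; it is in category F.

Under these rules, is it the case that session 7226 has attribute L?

Yes

By R18 (it is sandboxed, it meets criterion P): it is elevated.
By R20 (it is in category F, it carries flag P1): it has marker E1.
By R24 (it has marker E1, it has marker Z1): it carries flag Y.
By R27 (it has marker T, it has marker G): it has marker K.
By R33 (it has marker Z1, it meets criterion C, it is sandboxed): it is classified as V.
By R34 (it carries flag B, it satisfies condition W): it is from an internal IP.
By R1 (it is elevated): it satisfies condition Q.
By R2 (it is classified as V): it carries a delegation token.
By R4 (it is from an internal IP): it is authenticated.
By R5 (it has marker K): it is read-only.
By R6 (it carries a delegation token): it is tagged S1.
By R14 (it is authenticated, it carries flag Y, it is read-only): it is denied.
By R21 (it is tagged S1): it satisfies condition C1.
By R23 (it satisfies condition Q): it is classified as D1.
By R12 (it is denied, it is sandboxed): it is classified as A.
By R19 (it is classified as D1): it is in state B1.
By R25 (it is classified as A, it satisfies condition C1): it is tagged D.
By R32 (it is tagged D): it has owner permission.
By R9 (it is in state B1): it targets a protected resource.
By R3 (it targets a protected resource): it has attribute N.
By R29 (it has owner permission, it has attribute N): it is tagged J.
By R26 (it is tagged J): it has attribute L.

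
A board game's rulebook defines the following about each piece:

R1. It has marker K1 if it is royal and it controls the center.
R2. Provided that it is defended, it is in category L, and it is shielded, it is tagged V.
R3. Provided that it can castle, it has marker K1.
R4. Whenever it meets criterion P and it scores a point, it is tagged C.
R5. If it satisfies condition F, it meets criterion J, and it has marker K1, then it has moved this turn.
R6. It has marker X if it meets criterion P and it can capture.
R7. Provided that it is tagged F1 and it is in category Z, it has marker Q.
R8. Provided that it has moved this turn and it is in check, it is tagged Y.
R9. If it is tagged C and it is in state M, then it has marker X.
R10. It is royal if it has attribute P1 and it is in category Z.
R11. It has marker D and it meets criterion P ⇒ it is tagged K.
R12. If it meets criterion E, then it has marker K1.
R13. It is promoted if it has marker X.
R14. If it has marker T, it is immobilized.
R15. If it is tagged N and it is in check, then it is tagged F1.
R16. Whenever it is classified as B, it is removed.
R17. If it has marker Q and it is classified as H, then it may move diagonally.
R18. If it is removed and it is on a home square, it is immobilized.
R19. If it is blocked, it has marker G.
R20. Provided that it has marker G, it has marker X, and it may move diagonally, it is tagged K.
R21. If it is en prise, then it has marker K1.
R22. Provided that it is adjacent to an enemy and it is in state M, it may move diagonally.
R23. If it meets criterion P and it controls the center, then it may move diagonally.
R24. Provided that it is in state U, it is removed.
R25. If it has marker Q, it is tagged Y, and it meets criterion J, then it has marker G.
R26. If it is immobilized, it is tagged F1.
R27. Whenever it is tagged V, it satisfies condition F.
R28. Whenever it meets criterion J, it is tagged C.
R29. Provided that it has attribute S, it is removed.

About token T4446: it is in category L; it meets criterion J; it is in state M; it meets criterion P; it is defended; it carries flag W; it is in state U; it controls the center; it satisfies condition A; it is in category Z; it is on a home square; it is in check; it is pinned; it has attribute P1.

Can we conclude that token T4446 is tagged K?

No

Forward chaining from the given facts derives: is royal, may move diagonally, is removed, is tagged C, has marker K1, has marker X, is promoted, is immobilized, is tagged F1, has marker Q.
Rules concluding "it is tagged K": R11 needs "it has marker D"; R20 needs "it has marker G" — none of these are established.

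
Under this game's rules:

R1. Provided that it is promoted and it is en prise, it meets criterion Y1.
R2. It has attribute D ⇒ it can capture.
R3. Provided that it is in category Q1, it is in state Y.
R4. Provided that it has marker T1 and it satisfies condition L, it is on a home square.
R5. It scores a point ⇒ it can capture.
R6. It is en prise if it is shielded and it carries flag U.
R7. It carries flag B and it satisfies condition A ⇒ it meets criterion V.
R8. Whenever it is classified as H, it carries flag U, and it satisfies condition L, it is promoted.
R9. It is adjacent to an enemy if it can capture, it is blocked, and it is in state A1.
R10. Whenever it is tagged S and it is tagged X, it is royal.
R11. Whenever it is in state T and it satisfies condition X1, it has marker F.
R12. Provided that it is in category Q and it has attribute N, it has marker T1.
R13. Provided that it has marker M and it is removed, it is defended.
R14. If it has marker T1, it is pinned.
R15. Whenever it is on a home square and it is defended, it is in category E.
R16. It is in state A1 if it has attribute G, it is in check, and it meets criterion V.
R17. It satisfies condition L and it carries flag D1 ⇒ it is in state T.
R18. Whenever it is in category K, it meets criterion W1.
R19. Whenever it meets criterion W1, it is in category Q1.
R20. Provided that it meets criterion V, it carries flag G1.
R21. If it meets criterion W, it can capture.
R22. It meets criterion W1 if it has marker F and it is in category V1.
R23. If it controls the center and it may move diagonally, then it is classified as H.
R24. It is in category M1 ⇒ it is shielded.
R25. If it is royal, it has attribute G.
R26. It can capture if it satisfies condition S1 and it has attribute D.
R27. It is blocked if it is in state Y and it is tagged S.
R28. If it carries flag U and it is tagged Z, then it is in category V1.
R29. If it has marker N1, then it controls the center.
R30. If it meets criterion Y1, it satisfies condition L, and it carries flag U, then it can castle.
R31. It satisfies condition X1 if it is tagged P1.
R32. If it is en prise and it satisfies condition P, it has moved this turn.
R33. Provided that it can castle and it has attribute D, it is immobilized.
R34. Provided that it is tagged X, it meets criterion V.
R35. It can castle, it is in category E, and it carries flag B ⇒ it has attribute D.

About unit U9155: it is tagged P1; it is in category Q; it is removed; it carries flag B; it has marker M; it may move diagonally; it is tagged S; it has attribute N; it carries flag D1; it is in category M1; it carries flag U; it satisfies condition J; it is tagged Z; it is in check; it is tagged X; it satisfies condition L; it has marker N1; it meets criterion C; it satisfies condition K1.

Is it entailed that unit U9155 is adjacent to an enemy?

By R10 (it is tagged S, it is tagged X): it is royal.
By R12 (it is in category Q, it has attribute N): it has marker T1.
By R13 (it has marker M, it is removed): it is defended.
By R17 (it satisfies condition L, it carries flag D1): it is in state T.
By R24 (it is in category M1): it is shielded.
By R25 (it is royal): it has attribute G.
By R28 (it carries flag U, it is tagged Z): it is in category V1.
By R29 (it has marker N1): it controls the center.
By R31 (it is tagged P1): it satisfies condition X1.
By R34 (it is tagged X): it meets criterion V.
By R4 (it has marker T1, it satisfies condition L): it is on a home square.
By R6 (it is shielded, it carries flag U): it is en prise.
By R11 (it is in state T, it satisfies condition X1): it has marker F.
By R15 (it is on a home square, it is defended): it is in category E.
By R16 (it has attribute G, it is in check, it meets criterion V): it is in state A1.
By R22 (it has marker F, it is in category V1): it meets criterion W1.
By R23 (it controls the center, it may move diagonally): it is classified as H.
By R8 (it is classified as H, it carries flag U, it satisfies condition L): it is promoted.
By R19 (it meets criterion W1): it is in category Q1.
By R1 (it is promoted, it is en prise): it meets criterion Y1.
By R3 (it is in category Q1): it is in state Y.
By R27 (it is in state Y, it is tagged S): it is blocked.
By R30 (it meets criterion Y1, it satisfies condition L, it carries flag U): it can castle.
By R35 (it can castle, it is in category E, it carries flag B): it has attribute D.
By R2 (it has attribute D): it can capture.
By R9 (it can capture, it is blocked, it is in state A1): it is adjacent to an enemy.

Yes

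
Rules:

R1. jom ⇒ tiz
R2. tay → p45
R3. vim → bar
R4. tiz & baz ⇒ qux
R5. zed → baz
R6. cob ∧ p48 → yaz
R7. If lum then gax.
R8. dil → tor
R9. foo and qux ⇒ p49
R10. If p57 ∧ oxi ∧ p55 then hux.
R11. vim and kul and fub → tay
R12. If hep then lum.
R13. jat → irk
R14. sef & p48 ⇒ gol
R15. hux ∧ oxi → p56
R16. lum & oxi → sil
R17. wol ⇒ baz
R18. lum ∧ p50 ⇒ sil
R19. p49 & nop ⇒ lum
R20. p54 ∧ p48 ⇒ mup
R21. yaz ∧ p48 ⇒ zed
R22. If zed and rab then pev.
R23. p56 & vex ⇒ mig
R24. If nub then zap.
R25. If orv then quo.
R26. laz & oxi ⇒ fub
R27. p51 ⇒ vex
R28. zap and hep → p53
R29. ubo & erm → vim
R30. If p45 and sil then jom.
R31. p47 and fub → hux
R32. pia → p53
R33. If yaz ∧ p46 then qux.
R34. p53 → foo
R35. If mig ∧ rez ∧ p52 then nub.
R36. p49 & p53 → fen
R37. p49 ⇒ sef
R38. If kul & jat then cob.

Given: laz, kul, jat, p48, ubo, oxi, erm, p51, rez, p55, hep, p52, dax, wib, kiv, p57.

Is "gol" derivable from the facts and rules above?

hux  (by R10: p57, oxi, p55)
lum  (by R12: hep)
p56  (by R15: hux, oxi)
sil  (by R16: lum, oxi)
fub  (by R26: laz, oxi)
vex  (by R27: p51)
vim  (by R29: ubo, erm)
cob  (by R38: kul, jat)
yaz  (by R6: cob, p48)
tay  (by R11: vim, kul, fub)
zed  (by R21: yaz, p48)
mig  (by R23: p56, vex)
nub  (by R35: mig, rez, p52)
p45  (by R2: tay)
baz  (by R5: zed)
zap  (by R24: nub)
p53  (by R28: zap, hep)
jom  (by R30: p45, sil)
foo  (by R34: p53)
tiz  (by R1: jom)
qux  (by R4: tiz, baz)
p49  (by R9: foo, qux)
sef  (by R37: p49)
gol  (by R14: sef, p48)

Yes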